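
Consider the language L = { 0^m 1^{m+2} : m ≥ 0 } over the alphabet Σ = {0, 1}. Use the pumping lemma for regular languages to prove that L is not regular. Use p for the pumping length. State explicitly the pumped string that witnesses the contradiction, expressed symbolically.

Assume L is regular; let p be its pumping constant.
Let w = 0^p 1^{p+2} ∈ L; note |w| = 2p+2 ≥ p.
Write w = xyz as guaranteed by the lemma, with |xy| ≤ p and |y| ≥ 1.
Because |xy| ≤ p and w begins with p copies of 0, we have y = 0^k with 1 ≤ k ≤ p.
Pump with i = 2: xy^2z = 0^{p+k} 1^{p+2}. For this to lie in L we would need p+2 = (p+k)+2, which forces k = 0. But k ≥ 1, so xy^2z ∉ L.
Contradiction. Therefore L is not regular.

0^{p+k} 1^{p+2}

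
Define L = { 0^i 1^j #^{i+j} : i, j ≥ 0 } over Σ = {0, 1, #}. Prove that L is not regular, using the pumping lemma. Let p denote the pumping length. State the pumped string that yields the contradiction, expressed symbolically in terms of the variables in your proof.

0^{p+k} 1^p #^{2p}

Assume L is regular. Let p be the pumping length given by the pumping lemma.
Take w = 0^p 1^p #^{2p} ∈ L (with i=j=p, i+j=2p), |w| = 4p ≥ p.
By the pumping lemma, w = xyz with |xy| ≤ p and y is nonempty.
Because |xy| ≤ p and w begins with p copies of 0, we have y = 0^k with 1 ≤ k ≤ p.
Consider xy^2z = 0^{p+k} 1^p #^{2p}. Now the 0- and 1-counts sum to 2p+k, but the #-count is 2p ≠ 2p+k. So xy^2z ∉ L.
This is a contradiction; hence L is not regular.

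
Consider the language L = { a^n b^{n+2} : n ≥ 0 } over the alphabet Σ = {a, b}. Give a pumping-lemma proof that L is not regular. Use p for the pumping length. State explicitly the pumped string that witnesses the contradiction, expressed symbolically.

a^{p+k} b^{p+2}

Toward a contradiction, assume L is regular with pumping length p.
Let w = a^p b^{p+2} ∈ L; note |w| = 2p+2 ≥ p.
Write w = xyz as guaranteed by the lemma, with |xy| ≤ p and |y| > 0.
Since the first p symbols of w are all a's and |xy| ≤ p, y lies entirely in the leading a-block: y = a^k for some k with 1 ≤ k ≤ p.
Pump with i = 2: xy^2z = a^{p+k} b^{p+2}. For this to lie in L we would need p+2 = (p+k)+2, which forces k = 0. But k ≥ 1, so xy^2z ∉ L.
This contradicts the pumping lemma, so L is not regular.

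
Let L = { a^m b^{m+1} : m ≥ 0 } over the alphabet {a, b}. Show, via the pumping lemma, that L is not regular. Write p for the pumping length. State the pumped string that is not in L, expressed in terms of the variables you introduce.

a^{p+k} b^{p+1}

Suppose for contradiction that L is regular, and let p be the pumping length.
Let w = a^p b^{p+1} ∈ L; note |w| = 2p+1 ≥ p.
The pumping lemma gives a decomposition w = xyz where |xy| ≤ p and |y| ≥ 1.
Since the first p symbols of w are all a's and |xy| ≤ p, y lies entirely in the leading a-block: y = a^k for some k with 1 ≤ k ≤ p.
Pump with i = 2: xy^2z = a^{p+k} b^{p+1}. For this to lie in L we would need p+1 = (p+k)+1, which forces k = 0. But k ≥ 1, so xy^2z ∉ L.
This contradicts the pumping lemma, so L is not regular.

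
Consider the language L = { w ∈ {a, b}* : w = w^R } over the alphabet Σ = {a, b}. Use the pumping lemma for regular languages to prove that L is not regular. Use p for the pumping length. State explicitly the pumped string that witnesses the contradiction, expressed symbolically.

Assume L is regular; let p be its pumping constant.
Take w = a^p b a^p, a palindrome of length 2p+1 ≥ p.
The pumping lemma gives a decomposition w = xyz where |xy| ≤ p and y is nonempty.
Since the first p symbols of w are all a's and |xy| ≤ p, y lies entirely in the leading a-block: y = a^k for some k with 1 ≤ k ≤ p.
Pump with i = 2: xy^2z = a^{p+k} b a^p. Its reverse is a^p b a^{p+k}, which differs from xy^2z since k ≥ 1. So xy^2z is not a palindrome and xy^2z ∉ L.
This is a contradiction; hence L is not regular.

a^{p+k} b a^p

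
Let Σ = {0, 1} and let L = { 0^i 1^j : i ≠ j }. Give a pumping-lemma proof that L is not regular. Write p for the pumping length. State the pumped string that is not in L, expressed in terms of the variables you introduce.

0^{p+p!} 1^{p+p!}

Assume L is regular. Let p be the pumping length given by the pumping lemma.
Choose w = 0^p 1^{p+p!}. Since p ≠ p+p!, w ∈ L; and |w| ≥ p.
By the pumping lemma, w = xyz with |xy| ≤ p and y is nonempty.
Since the first p symbols of w are all 0's and |xy| ≤ p, y lies entirely in the leading 0-block: y = 0^k for some k with 1 ≤ k ≤ p.
Since 1 ≤ k ≤ p, k divides p!; set t = 1 + p!/k. Then xy^t z has p + (p!/k)·k = p + p! copies of 0. Now the 0-count equals the 1-count, so i ≠ j fails. So xy^t z = 0^{p+p!} 1^{p+p!} ∉ L.
Contradiction. Therefore L is not regular.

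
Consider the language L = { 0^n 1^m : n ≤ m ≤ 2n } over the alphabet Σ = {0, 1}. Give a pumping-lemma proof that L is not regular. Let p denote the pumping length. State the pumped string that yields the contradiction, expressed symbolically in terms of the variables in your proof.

Suppose for contradiction that L is regular, and let p be the pumping length.
Take w = 0^p 1^p ∈ L (since p ≤ p ≤ 2p), with |w| = 2p ≥ p.
By the pumping lemma, w = xyz with |xy| ≤ p and y is nonempty.
The first p characters of w are 0's, so xy (and hence y) consists only of 0's. Write y = 0^k, 1 ≤ k ≤ p.
Pump with i = 2: xy^2z = 0^{p+k} 1^p. Now n = p+k > p = m, so the condition n ≤ m fails. Thus xy^2z ∉ L.
This contradicts the pumping lemma, so L is not regular.

0^{p+k} 1^p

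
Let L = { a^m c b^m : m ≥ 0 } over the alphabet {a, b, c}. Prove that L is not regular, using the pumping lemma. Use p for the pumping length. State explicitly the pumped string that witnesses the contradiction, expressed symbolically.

Suppose for contradiction that L is regular, and let p be the pumping length.
Take w = a^p c b^p ∈ L with |w| = 2p+1 ≥ p.
The pumping lemma gives a decomposition w = xyz where |xy| ≤ p and y is nonempty.
Because |xy| ≤ p and w begins with p copies of a, we have y = a^k with 1 ≤ k ≤ p.
Pump with i = 2: xy^2z = a^{p+k} c b^p, which would require p+k = p. But k ≥ 1, so xy^2z ∉ L.
This contradicts the pumping lemma, so L is not regular.

a^{p+k} c b^p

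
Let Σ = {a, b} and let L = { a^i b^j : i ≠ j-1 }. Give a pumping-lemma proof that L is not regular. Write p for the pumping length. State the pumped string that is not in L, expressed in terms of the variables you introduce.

a^{p+p!} b^{p+p!+1}

Toward a contradiction, assume L is regular with pumping length p.
Choose w = a^p b^{p+p!+1}. Since p ≠ (p+p!+1)-1 = p+p!, w ∈ L; and |w| ≥ p.
The pumping lemma gives a decomposition w = xyz where |xy| ≤ p and |y| > 0.
The first p characters of w are a's, so xy (and hence y) consists only of a's. Write y = a^k, 1 ≤ k ≤ p.
Since 1 ≤ k ≤ p, k divides p!; set t = 1 + p!/k. Then xy^t z has p + (p!/k)·k = p + p! copies of a. Now the a-count is p+p! and (b-count)-1 = (p+p!+1)-1 = p+p!, so i ≠ j-1 fails. So xy^t z = a^{p+p!} b^{p+p!+1} ∉ L.
This contradicts the pumping lemma, so L is not regular.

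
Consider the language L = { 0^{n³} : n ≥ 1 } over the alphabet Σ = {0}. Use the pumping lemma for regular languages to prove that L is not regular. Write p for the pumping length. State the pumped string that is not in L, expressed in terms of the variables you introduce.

Toward a contradiction, assume L is regular with pumping length p.
Take w = 0^{p³} ∈ L with |w| = p³ ≥ p.
By the pumping lemma, w = xyz with |xy| ≤ p and |y| ≥ 1.
Then y = 0^k for some k with 1 ≤ k ≤ p.
Pump with i = 2: xy^2z = 0^{p³+k}. Since 1 ≤ k ≤ p, p³ < p³+k ≤ p³+p < p³+3p²+3p+1 = (p+1)³, so p³+k is not a perfect cube. So xy^2z ∉ L.
This contradicts the pumping lemma, so L is not regular.

0^{p³+k}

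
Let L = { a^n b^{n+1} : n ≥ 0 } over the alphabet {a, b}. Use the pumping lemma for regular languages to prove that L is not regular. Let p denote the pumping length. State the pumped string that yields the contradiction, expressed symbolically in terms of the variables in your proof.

a^{p+k} b^{p+1}

Assume L is regular. Let p be the pumping length given by the pumping lemma.
Take w = a^p b^{p+1}. Then w ∈ L and |w| = 2p+1 ≥ p.
Write w = xyz as guaranteed by the lemma, with |xy| ≤ p and |y| ≥ 1.
The first p characters of w are a's, so xy (and hence y) consists only of a's. Write y = a^k, 1 ≤ k ≤ p.
Pump with i = 2: xy^2z = a^{p+k} b^{p+1}. For this to lie in L we would need p+1 = (p+k)+1, which forces k = 0. But k ≥ 1, so xy^2z ∉ L.
This contradicts the pumping lemma, so L is not regular.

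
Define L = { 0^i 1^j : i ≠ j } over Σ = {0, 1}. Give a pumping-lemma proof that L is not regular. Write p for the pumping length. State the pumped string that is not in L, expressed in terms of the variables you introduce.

Assume L is regular. Let p be the pumping length given by the pumping lemma.
Choose w = 0^p 1^{p+p!}. Since p ≠ p+p!, w ∈ L; and |w| ≥ p.
Write w = xyz as guaranteed by the lemma, with |xy| ≤ p and |y| ≥ 1.
Because |xy| ≤ p and w begins with p copies of 0, we have y = 0^k with 1 ≤ k ≤ p.
Since 1 ≤ k ≤ p, k divides p!; set t = 1 + p!/k. Then xy^t z has p + (p!/k)·k = p + p! copies of 0. Now the 0-count equals the 1-count, so i ≠ j fails. So xy^t z = 0^{p+p!} 1^{p+p!} ∉ L.
Contradiction. Therefore L is not regular.

0^{p+p!} 1^{p+p!}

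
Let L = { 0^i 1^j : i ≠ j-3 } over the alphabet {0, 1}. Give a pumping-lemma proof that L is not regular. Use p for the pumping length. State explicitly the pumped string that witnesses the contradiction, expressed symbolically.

0^{p+p!} 1^{p+p!+3}

Suppose for contradiction that L is regular, and let p be the pumping length.
Choose w = 0^p 1^{p+p!+3}. Since p ≠ (p+p!+3)-3 = p+p!, w ∈ L; and |w| ≥ p.
The pumping lemma gives a decomposition w = xyz where |xy| ≤ p and y is nonempty.
The first p characters of w are 0's, so xy (and hence y) consists only of 0's. Write y = 0^k, 1 ≤ k ≤ p.
Since 1 ≤ k ≤ p, k divides p!; set t = 1 + p!/k. Then xy^t z has p + (p!/k)·k = p + p! copies of 0. Now the 0-count is p+p! and (1-count)-3 = (p+p!+3)-3 = p+p!, so i ≠ j-3 fails. So xy^t z = 0^{p+p!} 1^{p+p!+3} ∉ L.
This is a contradiction; hence L is not regular.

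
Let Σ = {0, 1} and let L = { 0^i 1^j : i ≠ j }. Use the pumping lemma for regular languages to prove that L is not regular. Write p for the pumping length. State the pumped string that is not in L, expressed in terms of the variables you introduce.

0^{p+p!} 1^{p+p!}

Assume L is regular; let p be its pumping constant.
Choose w = 0^p 1^{p+p!}. Since p ≠ p+p!, w ∈ L; and |w| ≥ p.
The pumping lemma gives a decomposition w = xyz where |xy| ≤ p and |y| ≥ 1.
Because |xy| ≤ p and w begins with p copies of 0, we have y = 0^k with 1 ≤ k ≤ p.
Since 1 ≤ k ≤ p, k divides p!; set t = 1 + p!/k. Then xy^t z has p + (p!/k)·k = p + p! copies of 0. Now the 0-count equals the 1-count, so i ≠ j fails. So xy^t z = 0^{p+p!} 1^{p+p!} ∉ L.
Contradiction. Therefore L is not regular.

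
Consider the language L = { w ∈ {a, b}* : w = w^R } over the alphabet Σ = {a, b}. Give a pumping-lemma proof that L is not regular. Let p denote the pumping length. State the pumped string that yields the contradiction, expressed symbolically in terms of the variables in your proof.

Assume L is regular; let p be its pumping constant.
Take w = a^p b a^p, a palindrome of length 2p+1 ≥ p.
By the pumping lemma, w = xyz with |xy| ≤ p and y is nonempty.
Because |xy| ≤ p and w begins with p copies of a, we have y = a^k with 1 ≤ k ≤ p.
Pump with i = 2: xy^2z = a^{p+k} b a^p. Its reverse is a^p b a^{p+k}, which differs from xy^2z since k ≥ 1. So xy^2z is not a palindrome and xy^2z ∉ L.
Contradiction. Therefore L is not regular.

a^{p+k} b a^p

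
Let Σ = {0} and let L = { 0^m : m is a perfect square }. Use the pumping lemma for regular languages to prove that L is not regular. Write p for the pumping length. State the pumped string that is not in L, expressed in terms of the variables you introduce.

Suppose for contradiction that L is regular, and let p be the pumping length.
Take w = 0^{p²} ∈ L with |w| = p² ≥ p.
By the pumping lemma, w = xyz with |xy| ≤ p and y is nonempty.
Then y = 0^k for some k with 1 ≤ k ≤ p.
Pump with i = 2: xy^2z = 0^{p²+k}. Since 1 ≤ k ≤ p, p² < p²+k ≤ p²+p < (p+1)², so p²+k lies strictly between consecutive squares and is not a perfect square. So xy^2z ∉ L.
This contradicts the pumping lemma, so L is not regular.

0^{p²+k}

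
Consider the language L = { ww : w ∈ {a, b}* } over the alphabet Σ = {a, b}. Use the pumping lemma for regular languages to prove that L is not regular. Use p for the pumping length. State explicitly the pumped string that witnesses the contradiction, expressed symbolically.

a^{p+k} b^p a^p b^p

Toward a contradiction, assume L is regular with pumping length p.
Take w = a^p b^p a^p b^p = uu where u = a^pb^p; then w ∈ L and |w| = 4p ≥ p.
Write w = xyz as guaranteed by the lemma, with |xy| ≤ p and y is nonempty.
Since the first p symbols of w are all a's and |xy| ≤ p, y lies entirely in the leading a-block: y = a^k for some k with 1 ≤ k ≤ p.
Pump with i = 2: xy^2z = a^{p+k} b^p a^p b^p, of length 4p+k. Suppose this equals vv. The string starts with a and ends with b, so v does too; thus the boundary between the two copies of v is a b→a transition. There is exactly one such transition, at position 2p+k, so |v| = 2p+k and |vv| = 4p+2k ≠ 4p+k since k ≥ 1. So xy^2z ∉ L.
This contradicts the pumping lemma, so L is not regular.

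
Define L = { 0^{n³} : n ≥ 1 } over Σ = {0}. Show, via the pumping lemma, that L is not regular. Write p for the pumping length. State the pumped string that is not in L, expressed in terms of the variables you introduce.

Suppose for contradiction that L is regular, and let p be the pumping length.
Take w = 0^{p³} ∈ L with |w| = p³ ≥ p.
Write w = xyz as guaranteed by the lemma, with |xy| ≤ p and |y| ≥ 1.
Then y = 0^k for some k with 1 ≤ k ≤ p.
Pump with i = 2: xy^2z = 0^{p³+k}. Since 1 ≤ k ≤ p, p³ < p³+k ≤ p³+p < p³+3p²+3p+1 = (p+1)³, so p³+k is not a perfect cube. So xy^2z ∉ L.
Contradiction. Therefore L is not regular.

0^{p³+k}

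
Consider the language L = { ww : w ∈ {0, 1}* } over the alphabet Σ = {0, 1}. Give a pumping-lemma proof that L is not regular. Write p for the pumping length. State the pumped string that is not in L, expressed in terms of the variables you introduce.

0^{p+k} 1^p 0^p 1^p

Toward a contradiction, assume L is regular with pumping length p.
Take w = 0^p 1^p 0^p 1^p = uu where u = 0^p1^p; then w ∈ L and |w| = 4p ≥ p.
By the pumping lemma, w = xyz with |xy| ≤ p and |y| > 0.
Since the first p symbols of w are all 0's and |xy| ≤ p, y lies entirely in the leading 0-block: y = 0^k for some k with 1 ≤ k ≤ p.
Pump with i = 2: xy^2z = 0^{p+k} 1^p 0^p 1^p, of length 4p+k. Suppose this equals vv. The string starts with 0 and ends with 1, so v does too; thus the boundary between the two copies of v is a 1→0 transition. There is exactly one such transition, at position 2p+k, so |v| = 2p+k and |vv| = 4p+2k ≠ 4p+k since k ≥ 1. So xy^2z ∉ L.
This is a contradiction; hence L is not regular.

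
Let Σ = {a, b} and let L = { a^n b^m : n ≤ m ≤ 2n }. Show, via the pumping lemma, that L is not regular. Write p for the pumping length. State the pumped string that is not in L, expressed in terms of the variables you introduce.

Assume L is regular; let p be its pumping constant.
Take w = a^p b^p ∈ L (since p ≤ p ≤ 2p), with |w| = 2p ≥ p.
The pumping lemma gives a decomposition w = xyz where |xy| ≤ p and y is nonempty.
Since the first p symbols of w are all a's and |xy| ≤ p, y lies entirely in the leading a-block: y = a^k for some k with 1 ≤ k ≤ p.
Pump with i = 2: xy^2z = a^{p+k} b^p. Now n = p+k > p = m, so the condition n ≤ m fails. Thus xy^2z ∉ L.
Contradiction. Therefore L is not regular.

a^{p+k} b^p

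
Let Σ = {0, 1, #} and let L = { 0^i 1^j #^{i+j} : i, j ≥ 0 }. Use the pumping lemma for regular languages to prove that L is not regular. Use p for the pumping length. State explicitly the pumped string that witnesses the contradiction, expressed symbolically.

0^{p+k} 1^p #^{2p}

Assume L is regular; let p be its pumping constant.
Take w = 0^p 1^p #^{2p} ∈ L (with i=j=p, i+j=2p), |w| = 4p ≥ p.
Write w = xyz as guaranteed by the lemma, with |xy| ≤ p and |y| > 0.
Since the first p symbols of w are all 0's and |xy| ≤ p, y lies entirely in the leading 0-block: y = 0^k for some k with 1 ≤ k ≤ p.
Consider xy^2z = 0^{p+k} 1^p #^{2p}. Now the 0- and 1-counts sum to 2p+k, but the #-count is 2p ≠ 2p+k. So xy^2z ∉ L.
Contradiction. Therefore L is not regular.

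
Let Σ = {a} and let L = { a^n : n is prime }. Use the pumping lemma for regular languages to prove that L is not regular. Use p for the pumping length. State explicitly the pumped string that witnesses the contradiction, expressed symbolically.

Assume L is regular. Let p be the pumping length given by the pumping lemma.
Let q be a prime with q ≥ p+2 (infinitely many primes exist), and take w = a^q ∈ L with |w| = q ≥ p.
Write w = xyz as guaranteed by the lemma, with |xy| ≤ p and |y| ≥ 1.
Then y = a^k for some k with 1 ≤ k ≤ p.
Since 1 ≤ k ≤ p, |xz| = q-k. Pump with i = q+1: |xy^{q+1}z| = (q-k)+(q+1)k = q+qk = q(1+k), which is composite (both factors ≥ 2). So xy^{q+1}z = a^{q(1+k)} ∉ L.
This contradicts the pumping lemma, so L is not regular.

a^{q(1+k)}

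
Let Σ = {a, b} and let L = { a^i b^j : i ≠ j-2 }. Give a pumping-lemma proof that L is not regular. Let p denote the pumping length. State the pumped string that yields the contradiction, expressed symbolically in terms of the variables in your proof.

a^{p+p!} b^{p+p!+2}

Assume L is regular. Let p be the pumping length given by the pumping lemma.
Choose w = a^p b^{p+p!+2}. Since p ≠ (p+p!+2)-2 = p+p!, w ∈ L; and |w| ≥ p.
By the pumping lemma, w = xyz with |xy| ≤ p and |y| ≥ 1.
Since the first p symbols of w are all a's and |xy| ≤ p, y lies entirely in the leading a-block: y = a^k for some k with 1 ≤ k ≤ p.
Since 1 ≤ k ≤ p, k divides p!; set t = 1 + p!/k. Then xy^t z has p + (p!/k)·k = p + p! copies of a. Now the a-count is p+p! and (b-count)-2 = (p+p!+2)-2 = p+p!, so i ≠ j-2 fails. So xy^t z = a^{p+p!} b^{p+p!+2} ∉ L.
This is a contradiction; hence L is not regular.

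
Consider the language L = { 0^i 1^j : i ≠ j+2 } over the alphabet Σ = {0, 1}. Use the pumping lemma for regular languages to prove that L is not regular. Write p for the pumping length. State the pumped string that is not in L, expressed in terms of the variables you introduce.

Assume L is regular; let p be its pumping constant.
Choose w = 0^p 1^{p+p!-2}. Since p ≠ (p+p!-2)+2 = p+p!, w ∈ L; and |w| ≥ p.
The pumping lemma gives a decomposition w = xyz where |xy| ≤ p and y is nonempty.
Since the first p symbols of w are all 0's and |xy| ≤ p, y lies entirely in the leading 0-block: y = 0^k for some k with 1 ≤ k ≤ p.
Since 1 ≤ k ≤ p, k divides p!; set t = 1 + p!/k. Then xy^t z has p + (p!/k)·k = p + p! copies of 0. Now the 0-count is p+p! and (1-count)+2 = (p+p!-2)+2 = p+p!, so i ≠ j+2 fails. So xy^t z = 0^{p+p!} 1^{p+p!-2} ∉ L.
This is a contradiction; hence L is not regular.

0^{p+p!} 1^{p+p!-2}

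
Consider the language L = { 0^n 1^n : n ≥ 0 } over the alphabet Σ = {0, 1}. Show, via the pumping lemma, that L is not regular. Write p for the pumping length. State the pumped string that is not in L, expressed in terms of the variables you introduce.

0^{p+k} 1^p

Suppose for contradiction that L is regular, and let p be the pumping length.
Take w = 0^p 1^p. Then w ∈ L and |w| = 2p ≥ p.
Write w = xyz as guaranteed by the lemma, with |xy| ≤ p and y is nonempty.
Since the first p symbols of w are all 0's and |xy| ≤ p, y lies entirely in the leading 0-block: y = 0^k for some k with 1 ≤ k ≤ p.
Pump with i = 2: xy^2z = 0^{p+k} 1^p. For this to lie in L we would need p = p+k, which forces k = 0. But k ≥ 1, so xy^2z ∉ L.
This is a contradiction; hence L is not regular.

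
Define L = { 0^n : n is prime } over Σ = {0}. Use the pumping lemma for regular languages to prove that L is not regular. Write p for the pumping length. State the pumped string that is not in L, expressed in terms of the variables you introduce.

0^{q(1+k)}

Toward a contradiction, assume L is regular with pumping length p.
Let q be a prime with q ≥ p+2 (infinitely many primes exist), and take w = 0^q ∈ L with |w| = q ≥ p.
Write w = xyz as guaranteed by the lemma, with |xy| ≤ p and y is nonempty.
Then y = 0^k for some k with 1 ≤ k ≤ p.
Since 1 ≤ k ≤ p, |xz| = q-k. Pump with i = q+1: |xy^{q+1}z| = (q-k)+(q+1)k = q+qk = q(1+k), which is composite (both factors ≥ 2). So xy^{q+1}z = 0^{q(1+k)} ∉ L.
Contradiction. Therefore L is not regular.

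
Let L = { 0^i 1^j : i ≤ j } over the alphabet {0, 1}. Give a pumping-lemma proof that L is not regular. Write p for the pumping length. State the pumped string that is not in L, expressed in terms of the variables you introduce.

Toward a contradiction, assume L is regular with pumping length p.
Choose w = 0^p 1^p ∈ L, with |w| = 2p ≥ p.
Write w = xyz as guaranteed by the lemma, with |xy| ≤ p and y is nonempty.
Since the first p symbols of w are all 0's and |xy| ≤ p, y lies entirely in the leading 0-block: y = 0^k for some k with 1 ≤ k ≤ p.
Consider xy^2z = 0^{p+k} 1^p. Since k ≥ 1, the 0-count p+k exceeds the 1-count p, so i ≤ j fails; thus xy^2z ∉ L.
This contradicts the pumping lemma, so L is not regular.

0^{p+k} 1^p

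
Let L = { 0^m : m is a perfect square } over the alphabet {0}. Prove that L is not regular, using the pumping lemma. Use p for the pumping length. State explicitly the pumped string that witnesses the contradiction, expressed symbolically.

0^{p²+k}

Toward a contradiction, assume L is regular with pumping length p.
Take w = 0^{p²} ∈ L with |w| = p² ≥ p.
Write w = xyz as guaranteed by the lemma, with |xy| ≤ p and |y| > 0.
Then y = 0^k for some k with 1 ≤ k ≤ p.
Pump with i = 2: xy^2z = 0^{p²+k}. Since 1 ≤ k ≤ p, p² < p²+k ≤ p²+p < (p+1)², so p²+k lies strictly between consecutive squares and is not a perfect square. So xy^2z ∉ L.
This contradicts the pumping lemma, so L is not regular.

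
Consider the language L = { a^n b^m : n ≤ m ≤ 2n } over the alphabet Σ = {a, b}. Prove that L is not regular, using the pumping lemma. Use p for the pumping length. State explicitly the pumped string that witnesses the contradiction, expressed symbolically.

a^{p+k} b^p

Toward a contradiction, assume L is regular with pumping length p.
Take w = a^p b^p ∈ L (since p ≤ p ≤ 2p), with |w| = 2p ≥ p.
Write w = xyz as guaranteed by the lemma, with |xy| ≤ p and y is nonempty.
Since the first p symbols of w are all a's and |xy| ≤ p, y lies entirely in the leading a-block: y = a^k for some k with 1 ≤ k ≤ p.
Pump with i = 2: xy^2z = a^{p+k} b^p. Now n = p+k > p = m, so the condition n ≤ m fails. Thus xy^2z ∉ L.
This contradicts the pumping lemma, so L is not regular.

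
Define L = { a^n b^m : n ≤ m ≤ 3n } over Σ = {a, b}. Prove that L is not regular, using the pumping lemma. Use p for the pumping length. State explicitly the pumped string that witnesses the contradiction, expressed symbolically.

Assume L is regular. Let p be the pumping length given by the pumping lemma.
Take w = a^p b^p ∈ L (since p ≤ p ≤ 3p), with |w| = 2p ≥ p.
By the pumping lemma, w = xyz with |xy| ≤ p and y is nonempty.
Since the first p symbols of w are all a's and |xy| ≤ p, y lies entirely in the leading a-block: y = a^k for some k with 1 ≤ k ≤ p.
Pump with i = 2: xy^2z = a^{p+k} b^p. Now n = p+k > p = m, so the condition n ≤ m fails. Thus xy^2z ∉ L.
This contradicts the pumping lemma, so L is not regular.

a^{p+k} b^p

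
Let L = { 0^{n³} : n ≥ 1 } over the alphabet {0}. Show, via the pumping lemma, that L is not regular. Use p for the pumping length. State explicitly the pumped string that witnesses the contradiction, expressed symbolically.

Assume L is regular; let p be its pumping constant.
Take w = 0^{p³} ∈ L with |w| = p³ ≥ p.
By the pumping lemma, w = xyz with |xy| ≤ p and |y| ≥ 1.
Then y = 0^k for some k with 1 ≤ k ≤ p.
Pump with i = 2: xy^2z = 0^{p³+k}. Since 1 ≤ k ≤ p, p³ < p³+k ≤ p³+p < p³+3p²+3p+1 = (p+1)³, so p³+k is not a perfect cube. So xy^2z ∉ L.
This is a contradiction; hence L is not regular.

0^{p³+k}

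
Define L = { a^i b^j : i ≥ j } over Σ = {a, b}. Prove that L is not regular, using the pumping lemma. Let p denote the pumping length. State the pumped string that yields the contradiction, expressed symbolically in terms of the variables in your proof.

Assume L is regular; let p be its pumping constant.
Choose w = a^p b^p ∈ L, with |w| = 2p ≥ p.
Write w = xyz as guaranteed by the lemma, with |xy| ≤ p and |y| ≥ 1.
Since the first p symbols of w are all a's and |xy| ≤ p, y lies entirely in the leading a-block: y = a^k for some k with 1 ≤ k ≤ p.
Consider xy^0z = xz = a^{p-k} b^p. Since k ≥ 1, the a-count p-k is less than p, so i ≥ j fails; thus xz ∉ L.
Contradiction. Therefore L is not regular.

a^{p-k} b^p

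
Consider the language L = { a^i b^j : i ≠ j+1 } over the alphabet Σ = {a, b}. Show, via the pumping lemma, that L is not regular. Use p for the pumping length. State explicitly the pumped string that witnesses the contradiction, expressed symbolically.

Assume L is regular. Let p be the pumping length given by the pumping lemma.
Choose w = a^p b^{p+p!-1}. Since p ≠ (p+p!-1)+1 = p+p!, w ∈ L; and |w| ≥ p.
Write w = xyz as guaranteed by the lemma, with |xy| ≤ p and y is nonempty.
Because |xy| ≤ p and w begins with p copies of a, we have y = a^k with 1 ≤ k ≤ p.
Since 1 ≤ k ≤ p, k divides p!; set t = 1 + p!/k. Then xy^t z has p + (p!/k)·k = p + p! copies of a. Now the a-count is p+p! and (b-count)+1 = (p+p!-1)+1 = p+p!, so i ≠ j+1 fails. So xy^t z = a^{p+p!} b^{p+p!-1} ∉ L.
This is a contradiction; hence L is not regular.

a^{p+p!} b^{p+p!-1}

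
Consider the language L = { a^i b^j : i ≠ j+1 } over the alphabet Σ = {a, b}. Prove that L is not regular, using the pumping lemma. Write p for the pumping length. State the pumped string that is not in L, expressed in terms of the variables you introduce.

a^{p+p!} b^{p+p!-1}

Suppose for contradiction that L is regular, and let p be the pumping length.
Choose w = a^p b^{p+p!-1}. Since p ≠ (p+p!-1)+1 = p+p!, w ∈ L; and |w| ≥ p.
The pumping lemma gives a decomposition w = xyz where |xy| ≤ p and |y| > 0.
Since the first p symbols of w are all a's and |xy| ≤ p, y lies entirely in the leading a-block: y = a^k for some k with 1 ≤ k ≤ p.
Since 1 ≤ k ≤ p, k divides p!; set t = 1 + p!/k. Then xy^t z has p + (p!/k)·k = p + p! copies of a. Now the a-count is p+p! and (b-count)+1 = (p+p!-1)+1 = p+p!, so i ≠ j+1 fails. So xy^t z = a^{p+p!} b^{p+p!-1} ∉ L.
Contradiction. Therefore L is not regular.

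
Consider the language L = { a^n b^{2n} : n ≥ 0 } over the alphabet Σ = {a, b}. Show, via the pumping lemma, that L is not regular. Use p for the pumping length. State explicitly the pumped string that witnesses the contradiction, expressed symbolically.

Assume L is regular. Let p be the pumping length given by the pumping lemma.
Let w = a^p b^{2p} ∈ L; note |w| = 3p ≥ p.
The pumping lemma gives a decomposition w = xyz where |xy| ≤ p and |y| ≥ 1.
Because |xy| ≤ p and w begins with p copies of a, we have y = a^k with 1 ≤ k ≤ p.
Pump with i = 2: xy^2z = a^{p+k} b^{2p}. For this to lie in L we would need 2p = 2(p+k), which forces k = 0. But k ≥ 1, so xy^2z ∉ L.
Contradiction. Therefore L is not regular.

a^{p+k} b^{2p}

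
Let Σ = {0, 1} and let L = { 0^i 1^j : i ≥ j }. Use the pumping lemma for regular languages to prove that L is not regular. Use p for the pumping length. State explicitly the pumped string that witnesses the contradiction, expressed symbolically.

0^{p-k} 1^p

Suppose for contradiction that L is regular, and let p be the pumping length.
Choose w = 0^p 1^p ∈ L, with |w| = 2p ≥ p.
Write w = xyz as guaranteed by the lemma, with |xy| ≤ p and y is nonempty.
The first p characters of w are 0's, so xy (and hence y) consists only of 0's. Write y = 0^k, 1 ≤ k ≤ p.
Consider xy^0z = xz = 0^{p-k} 1^p. Since k ≥ 1, the 0-count p-k is less than p, so i ≥ j fails; thus xz ∉ L.
This contradicts the pumping lemma, so L is not regular.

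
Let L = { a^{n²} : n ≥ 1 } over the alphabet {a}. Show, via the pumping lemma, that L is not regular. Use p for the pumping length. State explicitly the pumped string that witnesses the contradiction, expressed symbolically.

Assume L is regular; let p be its pumping constant.
Take w = a^{p²} ∈ L with |w| = p² ≥ p.
The pumping lemma gives a decomposition w = xyz where |xy| ≤ p and |y| ≥ 1.
Then y = a^k for some k with 1 ≤ k ≤ p.
Pump with i = 2: xy^2z = a^{p²+k}. Since 1 ≤ k ≤ p, p² < p²+k ≤ p²+p < (p+1)², so p²+k lies strictly between consecutive squares and is not a perfect square. So xy^2z ∉ L.
Contradiction. Therefore L is not regular.

a^{p²+k}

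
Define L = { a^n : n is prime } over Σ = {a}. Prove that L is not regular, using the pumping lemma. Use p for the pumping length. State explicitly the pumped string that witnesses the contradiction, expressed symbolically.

a^{q(1+k)}

Toward a contradiction, assume L is regular with pumping length p.
Let q be a prime with q ≥ p+2 (infinitely many primes exist), and take w = a^q ∈ L with |w| = q ≥ p.
The pumping lemma gives a decomposition w = xyz where |xy| ≤ p and |y| > 0.
Then y = a^k for some k with 1 ≤ k ≤ p.
Since 1 ≤ k ≤ p, |xz| = q-k. Pump with i = q+1: |xy^{q+1}z| = (q-k)+(q+1)k = q+qk = q(1+k), which is composite (both factors ≥ 2). So xy^{q+1}z = a^{q(1+k)} ∉ L.
This contradicts the pumping lemma, so L is not regular.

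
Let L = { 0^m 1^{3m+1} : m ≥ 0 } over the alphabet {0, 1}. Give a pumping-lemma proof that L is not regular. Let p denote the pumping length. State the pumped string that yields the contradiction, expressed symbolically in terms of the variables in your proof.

0^{p+k} 1^{3p+1}

Suppose for contradiction that L is regular, and let p be the pumping length.
Take w = 0^p 1^{3p+1}. Then w ∈ L and |w| = 4p+1 ≥ p.
The pumping lemma gives a decomposition w = xyz where |xy| ≤ p and y is nonempty.
The first p characters of w are 0's, so xy (and hence y) consists only of 0's. Write y = 0^k, 1 ≤ k ≤ p.
Pump with i = 2: xy^2z = 0^{p+k} 1^{3p+1}. For this to lie in L we would need 3p+1 = 3(p+k)+1, which forces k = 0. But k ≥ 1, so xy^2z ∉ L.
Contradiction. Therefore L is not regular.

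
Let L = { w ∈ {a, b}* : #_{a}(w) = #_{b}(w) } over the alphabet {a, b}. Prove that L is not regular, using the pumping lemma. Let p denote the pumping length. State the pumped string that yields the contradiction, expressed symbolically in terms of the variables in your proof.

a^{p+k} b^p

Toward a contradiction, assume L is regular with pumping length p.
Choose w = a^p b^p ∈ L with |w| = 2p ≥ p.
Write w = xyz as guaranteed by the lemma, with |xy| ≤ p and |y| ≥ 1.
The first p characters of w are a's, so xy (and hence y) consists only of a's. Write y = a^k, 1 ≤ k ≤ p.
Pump with i = 2: xy^2z = a^{p+k} b^p has p+k occurrences of a but only p of b. Since k ≥ 1 the counts differ, so xy^2z ∉ L.
This is a contradiction; hence L is not regular.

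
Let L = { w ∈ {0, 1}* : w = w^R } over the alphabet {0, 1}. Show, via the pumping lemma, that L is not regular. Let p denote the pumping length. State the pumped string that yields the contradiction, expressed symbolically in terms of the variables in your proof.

Assume L is regular. Let p be the pumping length given by the pumping lemma.
Take w = 0^p 1 0^p, a palindrome of length 2p+1 ≥ p.
The pumping lemma gives a decomposition w = xyz where |xy| ≤ p and |y| > 0.
Because |xy| ≤ p and w begins with p copies of 0, we have y = 0^k with 1 ≤ k ≤ p.
Pump with i = 2: xy^2z = 0^{p+k} 1 0^p. Its reverse is 0^p 1 0^{p+k}, which differs from xy^2z since k ≥ 1. So xy^2z is not a palindrome and xy^2z ∉ L.
This is a contradiction; hence L is not regular.

0^{p+k} 1 0^p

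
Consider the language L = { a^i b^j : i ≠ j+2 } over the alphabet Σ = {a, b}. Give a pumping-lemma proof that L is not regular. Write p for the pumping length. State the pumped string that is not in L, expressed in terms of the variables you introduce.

Suppose for contradiction that L is regular, and let p be the pumping length.
Choose w = a^p b^{p+p!-2}. Since p ≠ (p+p!-2)+2 = p+p!, w ∈ L; and |w| ≥ p.
The pumping lemma gives a decomposition w = xyz where |xy| ≤ p and |y| ≥ 1.
Because |xy| ≤ p and w begins with p copies of a, we have y = a^k with 1 ≤ k ≤ p.
Since 1 ≤ k ≤ p, k divides p!; set t = 1 + p!/k. Then xy^t z has p + (p!/k)·k = p + p! copies of a. Now the a-count is p+p! and (b-count)+2 = (p+p!-2)+2 = p+p!, so i ≠ j+2 fails. So xy^t z = a^{p+p!} b^{p+p!-2} ∉ L.
This contradicts the pumping lemma, so L is not regular.

a^{p+p!} b^{p+p!-2}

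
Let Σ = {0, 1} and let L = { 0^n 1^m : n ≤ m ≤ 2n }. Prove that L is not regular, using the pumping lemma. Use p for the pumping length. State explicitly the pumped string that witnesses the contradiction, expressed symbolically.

0^{p+k} 1^p

Assume L is regular; let p be its pumping constant.
Take w = 0^p 1^p ∈ L (since p ≤ p ≤ 2p), with |w| = 2p ≥ p.
By the pumping lemma, w = xyz with |xy| ≤ p and |y| > 0.
Since the first p symbols of w are all 0's and |xy| ≤ p, y lies entirely in the leading 0-block: y = 0^k for some k with 1 ≤ k ≤ p.
Pump with i = 2: xy^2z = 0^{p+k} 1^p. Now n = p+k > p = m, so the condition n ≤ m fails. Thus xy^2z ∉ L.
This is a contradiction; hence L is not regular.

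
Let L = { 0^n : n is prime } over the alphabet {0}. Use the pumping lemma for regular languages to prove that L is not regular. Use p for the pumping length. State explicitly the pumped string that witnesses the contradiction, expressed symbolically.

Toward a contradiction, assume L is regular with pumping length p.
Let q be a prime with q ≥ p+2 (infinitely many primes exist), and take w = 0^q ∈ L with |w| = q ≥ p.
By the pumping lemma, w = xyz with |xy| ≤ p and |y| > 0.
Then y = 0^k for some k with 1 ≤ k ≤ p.
Since 1 ≤ k ≤ p, |xz| = q-k. Pump with i = q+1: |xy^{q+1}z| = (q-k)+(q+1)k = q+qk = q(1+k), which is composite (both factors ≥ 2). So xy^{q+1}z = 0^{q(1+k)} ∉ L.
This contradicts the pumping lemma, so L is not regular.

0^{q(1+k)}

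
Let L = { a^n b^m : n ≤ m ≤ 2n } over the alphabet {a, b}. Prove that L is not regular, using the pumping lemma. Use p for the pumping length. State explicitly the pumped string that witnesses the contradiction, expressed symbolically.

Toward a contradiction, assume L is regular with pumping length p.
Take w = a^p b^p ∈ L (since p ≤ p ≤ 2p), with |w| = 2p ≥ p.
The pumping lemma gives a decomposition w = xyz where |xy| ≤ p and y is nonempty.
The first p characters of w are a's, so xy (and hence y) consists only of a's. Write y = a^k, 1 ≤ k ≤ p.
Pump with i = 2: xy^2z = a^{p+k} b^p. Now n = p+k > p = m, so the condition n ≤ m fails. Thus xy^2z ∉ L.
This contradicts the pumping lemma, so L is not regular.

a^{p+k} b^p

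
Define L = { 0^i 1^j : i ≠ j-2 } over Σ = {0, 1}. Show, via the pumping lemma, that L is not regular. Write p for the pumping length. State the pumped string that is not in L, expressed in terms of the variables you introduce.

0^{p+p!} 1^{p+p!+2}

Suppose for contradiction that L is regular, and let p be the pumping length.
Choose w = 0^p 1^{p+p!+2}. Since p ≠ (p+p!+2)-2 = p+p!, w ∈ L; and |w| ≥ p.
Write w = xyz as guaranteed by the lemma, with |xy| ≤ p and |y| > 0.
The first p characters of w are 0's, so xy (and hence y) consists only of 0's. Write y = 0^k, 1 ≤ k ≤ p.
Since 1 ≤ k ≤ p, k divides p!; set t = 1 + p!/k. Then xy^t z has p + (p!/k)·k = p + p! copies of 0. Now the 0-count is p+p! and (1-count)-2 = (p+p!+2)-2 = p+p!, so i ≠ j-2 fails. So xy^t z = 0^{p+p!} 1^{p+p!+2} ∉ L.
This contradicts the pumping lemma, so L is not regular.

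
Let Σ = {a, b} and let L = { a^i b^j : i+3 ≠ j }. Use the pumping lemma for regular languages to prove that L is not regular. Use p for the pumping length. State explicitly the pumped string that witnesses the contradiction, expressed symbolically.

a^{p+p!} b^{p+p!+3}

Suppose for contradiction that L is regular, and let p be the pumping length.
Choose w = a^p b^{p+p!+3}. Since p ≠ (p+p!+3)-3 = p+p!, w ∈ L; and |w| ≥ p.
By the pumping lemma, w = xyz with |xy| ≤ p and |y| ≥ 1.
Because |xy| ≤ p and w begins with p copies of a, we have y = a^k with 1 ≤ k ≤ p.
Since 1 ≤ k ≤ p, k divides p!; set t = 1 + p!/k. Then xy^t z has p + (p!/k)·k = p + p! copies of a. Now the a-count is p+p! and (b-count)-3 = (p+p!+3)-3 = p+p!, so i+3 ≠ j fails. So xy^t z = a^{p+p!} b^{p+p!+3} ∉ L.
This contradicts the pumping lemma, so L is not regular.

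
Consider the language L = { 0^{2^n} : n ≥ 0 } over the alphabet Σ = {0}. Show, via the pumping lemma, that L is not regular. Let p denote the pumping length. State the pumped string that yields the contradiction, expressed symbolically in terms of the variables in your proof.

0^{2^p+k}

Suppose for contradiction that L is regular, and let p be the pumping length.
Take w = 0^{2^p} ∈ L with |w| = 2^p ≥ p.
Write w = xyz as guaranteed by the lemma, with |xy| ≤ p and |y| ≥ 1.
Then y = 0^k for some k with 1 ≤ k ≤ p.
Pump with i = 2: xy^2z = 0^{2^p+k}. Since 1 ≤ k ≤ p < 2^p, we have 2^p < 2^p+k < 2^{p+1}, so 2^p+k is not a power of 2. So xy^2z ∉ L.
Contradiction. Therefore L is not regular.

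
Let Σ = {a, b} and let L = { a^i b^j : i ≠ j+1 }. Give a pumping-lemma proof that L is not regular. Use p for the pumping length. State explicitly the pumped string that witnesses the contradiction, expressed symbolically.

Assume L is regular; let p be its pumping constant.
Choose w = a^p b^{p+p!-1}. Since p ≠ (p+p!-1)+1 = p+p!, w ∈ L; and |w| ≥ p.
Write w = xyz as guaranteed by the lemma, with |xy| ≤ p and |y| > 0.
Since the first p symbols of w are all a's and |xy| ≤ p, y lies entirely in the leading a-block: y = a^k for some k with 1 ≤ k ≤ p.
Since 1 ≤ k ≤ p, k divides p!; set t = 1 + p!/k. Then xy^t z has p + (p!/k)·k = p + p! copies of a. Now the a-count is p+p! and (b-count)+1 = (p+p!-1)+1 = p+p!, so i ≠ j+1 fails. So xy^t z = a^{p+p!} b^{p+p!-1} ∉ L.
This contradicts the pumping lemma, so L is not regular.

a^{p+p!} b^{p+p!-1}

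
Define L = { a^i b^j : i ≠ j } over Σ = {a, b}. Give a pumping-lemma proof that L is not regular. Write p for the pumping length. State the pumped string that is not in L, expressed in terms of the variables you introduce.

Assume L is regular; let p be its pumping constant.
Choose w = a^p b^{p+p!}. Since p ≠ p+p!, w ∈ L; and |w| ≥ p.
By the pumping lemma, w = xyz with |xy| ≤ p and y is nonempty.
Since the first p symbols of w are all a's and |xy| ≤ p, y lies entirely in the leading a-block: y = a^k for some k with 1 ≤ k ≤ p.
Since 1 ≤ k ≤ p, k divides p!; set t = 1 + p!/k. Then xy^t z has p + (p!/k)·k = p + p! copies of a. Now the a-count equals the b-count, so i ≠ j fails. So xy^t z = a^{p+p!} b^{p+p!} ∉ L.
This is a contradiction; hence L is not regular.

a^{p+p!} b^{p+p!}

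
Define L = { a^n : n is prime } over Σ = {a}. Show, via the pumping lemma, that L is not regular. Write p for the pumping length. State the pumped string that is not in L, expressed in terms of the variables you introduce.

Assume L is regular; let p be its pumping constant.
Let q be a prime with q ≥ p+2 (infinitely many primes exist), and take w = a^q ∈ L with |w| = q ≥ p.
By the pumping lemma, w = xyz with |xy| ≤ p and |y| > 0.
Then y = a^k for some k with 1 ≤ k ≤ p.
Since 1 ≤ k ≤ p, |xz| = q-k. Pump with i = q+1: |xy^{q+1}z| = (q-k)+(q+1)k = q+qk = q(1+k), which is composite (both factors ≥ 2). So xy^{q+1}z = a^{q(1+k)} ∉ L.
This is a contradiction; hence L is not regular.

a^{q(1+k)}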